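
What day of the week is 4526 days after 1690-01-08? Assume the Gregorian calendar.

Thursday

First find the weekday of Jan 8, 1690. Doomsday rule: the anchor day for the 1600s is Tuesday. For year 90: 90÷12 = 7 r 6, and 6÷4 = 1, so 7+6+1 = 14.
Tuesday + 14 ≡ Tuesday — that's 1690's doomsday.
In January the doomsday date is Jan 3 (1690 is not a leap year).
Jan 8 is 5 days after Jan 3; 5 mod 7 = 5, so Tuesday + 5 = Sunday.
4526 mod 7 = 4, so 4526 days after a Sunday is Sunday + 4 = Thursday.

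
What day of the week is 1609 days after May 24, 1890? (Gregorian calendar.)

Friday

May 24, 1890 is a Saturday.
1609 mod 7 = 6, so 1609 days after a Saturday is Saturday + 6 = Friday.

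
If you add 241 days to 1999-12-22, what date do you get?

August 19, 2000

Dec has 31 days: +10 → Jan 1, 2000 (231 left).
Jan has 31 days: +31 → Feb 1, 2000 (200 left).
Feb has 29 days: +29 → Mar 1, 2000 (171 left).
Mar has 31 days: +31 → Apr 1, 2000 (140 left).
Apr has 30 days: +30 → May 1, 2000 (110 left).
May has 31 days: +31 → Jun 1, 2000 (79 left).
Jun has 30 days: +30 → Jul 1, 2000 (49 left).
Jul has 31 days: +31 → Aug 1, 2000 (18 left).
+18 → Aug 19, 2000.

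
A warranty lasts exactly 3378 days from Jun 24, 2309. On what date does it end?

+365 (one year) → Jun 24, 2310 (3013 left).
+365 (one year) → Jun 24, 2311 (2648 left).
+366 (one year; includes Feb 29, 2312) → Jun 24, 2312 (2282 left).
+365 (one year) → Jun 24, 2313 (1917 left).
+365 (one year) → Jun 24, 2314 (1552 left).
+365 (one year) → Jun 24, 2315 (1187 left).
+366 (one year; includes Feb 29, 2316) → Jun 24, 2316 (821 left).
+365 (one year) → Jun 24, 2317 (456 left).
+365 (one year) → Jun 24, 2318 (91 left).
Jun has 30 days: +7 → Jul 1, 2318 (84 left).
Jul has 31 days: +31 → Aug 1, 2318 (53 left).
Aug has 31 days: +31 → Sep 1, 2318 (22 left).
+22 → Sep 23, 2318.

September 23, 2318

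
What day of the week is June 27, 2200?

Doomsday rule: the anchor day for the 2200s is Friday. For year 00: 0÷12 = 0 r 0, and 0÷4 = 0, so 0+0+0 = 0.
Friday + 0 ≡ Friday — that's 2200's doomsday.
In June the doomsday date is Jun 6.
Jun 27 is 21 days after Jun 6; 21 mod 7 = 0, so Friday + 0 = Friday.

Friday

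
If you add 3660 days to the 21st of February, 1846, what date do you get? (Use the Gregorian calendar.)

February 29, 1856

+365 (one year) → Feb 21, 1847 (3295 left).
+365 (one year) → Feb 21, 1848 (2930 left).
+366 (one year; includes Feb 29, 1848) → Feb 21, 1849 (2564 left).
+365 (one year) → Feb 21, 1850 (2199 left).
+365 (one year) → Feb 21, 1851 (1834 left).
+365 (one year) → Feb 21, 1852 (1469 left).
+366 (one year; includes Feb 29, 1852) → Feb 21, 1853 (1103 left).
+365 (one year) → Feb 21, 1854 (738 left).
+365 (one year) → Feb 21, 1855 (373 left).
Feb has 28 days: +8 → Mar 1, 1855 (365 left).
Mar has 31 days: +31 → Apr 1, 1855 (334 left).
Apr has 30 days: +30 → May 1, 1855 (304 left).
May has 31 days: +31 → Jun 1, 1855 (273 left).
Jun has 30 days: +30 → Jul 1, 1855 (243 left).
Jul has 31 days: +31 → Aug 1, 1855 (212 left).
Aug has 31 days: +31 → Sep 1, 1855 (181 left).
Sep has 30 days: +30 → Oct 1, 1855 (151 left).
Oct has 31 days: +31 → Nov 1, 1855 (120 left).
Nov has 30 days: +30 → Dec 1, 1855 (90 left).
Dec has 31 days: +31 → Jan 1, 1856 (59 left).
Jan has 31 days: +31 → Feb 1, 1856 (28 left).
+28 → Feb 29, 1856.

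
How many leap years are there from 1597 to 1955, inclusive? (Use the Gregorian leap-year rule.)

Multiples of 4 in [1597,1955]: 89.
Of those, multiples of 100: 4 (not leap unless ÷400).
Multiples of 400: 1.
Leap years = 89 − 4 + 1 = 86.

86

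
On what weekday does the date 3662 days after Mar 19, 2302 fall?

Thursday

First find the weekday of Mar 19, 2302. Doomsday rule: the anchor day for the 2300s is Wednesday. For year 02: 2÷12 = 0 r 2, and 2÷4 = 0, so 0+2+0 = 2.
Wednesday + 2 ≡ Friday — that's 2302's doomsday.
In March the doomsday date is Mar 14.
Mar 19 is 5 days after Mar 14; 5 mod 7 = 5, so Friday + 5 = Wednesday.
3662 mod 7 = 1, so 3662 days after a Wednesday is Wednesday + 1 = Thursday.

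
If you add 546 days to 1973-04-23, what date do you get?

October 21, 1974

+365 (one year) → Apr 23, 1974 (181 left).
Apr has 30 days: +8 → May 1, 1974 (173 left).
May has 31 days: +31 → Jun 1, 1974 (142 left).
Jun has 30 days: +30 → Jul 1, 1974 (112 left).
Jul has 31 days: +31 → Aug 1, 1974 (81 left).
Aug has 31 days: +31 → Sep 1, 1974 (50 left).
Sep has 30 days: +30 → Oct 1, 1974 (20 left).
+20 → Oct 21, 1974.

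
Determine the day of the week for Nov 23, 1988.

Wednesday

Doomsday rule: the anchor day for the 1900s is Wednesday. For year 88: 88÷12 = 7 r 4, and 4÷4 = 1, so 7+4+1 = 12.
Wednesday + 12 ≡ Monday — that's 1988's doomsday.
In November the doomsday date is Nov 7.
Nov 23 is 16 days after Nov 7; 16 mod 7 = 2, so Monday + 2 = Wednesday.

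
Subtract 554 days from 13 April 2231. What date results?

October 6, 2229

−365 (one year) → Apr 13, 2230 (189 left).
−13 → Mar 31, 2230 (end of Mar, 31 days; 176 left).
−31 → Feb 28, 2230 (end of Feb, 28 days; 145 left).
−28 → Jan 31, 2230 (end of Jan, 31 days; 117 left).
−31 → Dec 31, 2229 (end of Dec, 31 days; 86 left).
−31 → Nov 30, 2229 (end of Nov, 30 days; 55 left).
−30 → Oct 31, 2229 (end of Oct, 31 days; 25 left).
−25 → Oct 6, 2229.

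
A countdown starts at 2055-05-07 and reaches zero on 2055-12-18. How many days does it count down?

May 7, 2055 → Jun 7, 2055: 31 days (May has 31).
Jun 7, 2055 → Jul 7, 2055: 30 days (June has 30).
Jul 7, 2055 → Aug 7, 2055: 31 days (July has 31).
Aug 7, 2055 → Sep 7, 2055: 31 days (August has 31).
Sep 7, 2055 → Oct 7, 2055: 30 days (September has 30).
Oct 7, 2055 → Nov 7, 2055: 31 days (October has 31).
Nov 7, 2055 → Dec 7, 2055: 30 days (November has 30).
Dec 7, 2055 → Dec 18, 2055: 11 days.
Total: 225 days.

225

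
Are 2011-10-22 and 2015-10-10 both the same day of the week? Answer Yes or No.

Yes

From Oct 22, 2011 to Oct 10, 2015 is 1449 days.
1449 mod 7 = 0, so they are the same weekday.
(Oct 22, 2011 is a Saturday; Oct 10, 2015 is a Saturday.)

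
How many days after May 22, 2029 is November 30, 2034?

May 22, 2029 → May 22, 2030: 365 days.
May 22, 2030 → May 22, 2031: 365 days.
May 22, 2031 → May 22, 2032: 366 days (Feb 29, 2032 is in that span).
May 22, 2032 → May 22, 2033: 365 days.
May 22, 2033 → May 22, 2034: 365 days.
May 22, 2034 → Jun 22, 2034: 31 days (May has 31).
Jun 22, 2034 → Jul 22, 2034: 30 days (June has 30).
Jul 22, 2034 → Aug 22, 2034: 31 days (July has 31).
Aug 22, 2034 → Sep 22, 2034: 31 days (August has 31).
Sep 22, 2034 → Oct 22, 2034: 30 days (September has 30).
Oct 22, 2034 → Nov 22, 2034: 31 days (October has 31).
Nov 22, 2034 → Nov 30, 2034: 8 days.
Total: 2018 days.

2018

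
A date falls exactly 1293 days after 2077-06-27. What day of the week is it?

Friday

First find the weekday of Jun 27, 2077. Doomsday rule: the anchor day for the 2000s is Tuesday. For year 77: 77÷12 = 6 r 5, and 5÷4 = 1, so 6+5+1 = 12.
Tuesday + 12 ≡ Sunday — that's 2077's doomsday.
In June the doomsday date is Jun 6.
Jun 27 is 21 days after Jun 6; 21 mod 7 = 0, so Sunday + 0 = Sunday.
1293 mod 7 = 5, so 1293 days after a Sunday is Sunday + 5 = Friday.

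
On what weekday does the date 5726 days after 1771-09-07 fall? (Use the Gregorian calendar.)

Saturday

First find the weekday of Sep 7, 1771. Doomsday rule: the anchor day for the 1700s is Sunday. For year 71: 71÷12 = 5 r 11, and 11÷4 = 2, so 5+11+2 = 18.
Sunday + 18 ≡ Thursday — that's 1771's doomsday.
In September the doomsday date is Sep 5.
Sep 7 is 2 days after Sep 5; 2 mod 7 = 2, so Thursday + 2 = Saturday.
5726 mod 7 = 0, so 5726 days after a Saturday is Saturday + 0 = Saturday.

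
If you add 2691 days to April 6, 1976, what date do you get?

August 19, 1983

+365 (one year) → Apr 6, 1977 (2326 left).
+365 (one year) → Apr 6, 1978 (1961 left).
+365 (one year) → Apr 6, 1979 (1596 left).
+366 (one year; includes Feb 29, 1980) → Apr 6, 1980 (1230 left).
+365 (one year) → Apr 6, 1981 (865 left).
+365 (one year) → Apr 6, 1982 (500 left).
+365 (one year) → Apr 6, 1983 (135 left).
Apr has 30 days: +25 → May 1, 1983 (110 left).
May has 31 days: +31 → Jun 1, 1983 (79 left).
Jun has 30 days: +30 → Jul 1, 1983 (49 left).
Jul has 31 days: +31 → Aug 1, 1983 (18 left).
+18 → Aug 19, 1983.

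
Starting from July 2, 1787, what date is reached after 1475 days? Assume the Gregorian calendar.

+366 (one year; includes Feb 29, 1788) → Jul 2, 1788 (1109 left).
+365 (one year) → Jul 2, 1789 (744 left).
+365 (one year) → Jul 2, 1790 (379 left).
Jul has 31 days: +30 → Aug 1, 1790 (349 left).
Aug has 31 days: +31 → Sep 1, 1790 (318 left).
Sep has 30 days: +30 → Oct 1, 1790 (288 left).
Oct has 31 days: +31 → Nov 1, 1790 (257 left).
Nov has 30 days: +30 → Dec 1, 1790 (227 left).
Dec has 31 days: +31 → Jan 1, 1791 (196 left).
Jan has 31 days: +31 → Feb 1, 1791 (165 left).
Feb has 28 days: +28 → Mar 1, 1791 (137 left).
Mar has 31 days: +31 → Apr 1, 1791 (106 left).
Apr has 30 days: +30 → May 1, 1791 (76 left).
May has 31 days: +31 → Jun 1, 1791 (45 left).
Jun has 30 days: +30 → Jul 1, 1791 (15 left).
+15 → Jul 16, 1791.

July 16, 1791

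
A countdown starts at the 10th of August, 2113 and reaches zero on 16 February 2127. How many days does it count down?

Aug 10, 2113 → Aug 10, 2114: 365 days.
Aug 10, 2114 → Aug 10, 2115: 365 days.
Aug 10, 2115 → Aug 10, 2116: 366 days (Feb 29, 2116 is in that span).
Aug 10, 2116 → Aug 10, 2117: 365 days.
Aug 10, 2117 → Aug 10, 2118: 365 days.
Aug 10, 2118 → Aug 10, 2119: 365 days.
Aug 10, 2119 → Aug 10, 2120: 366 days (Feb 29, 2120 is in that span).
Aug 10, 2120 → Aug 10, 2121: 365 days.
Aug 10, 2121 → Aug 10, 2122: 365 days.
Aug 10, 2122 → Aug 10, 2123: 365 days.
Aug 10, 2123 → Aug 10, 2124: 366 days (Feb 29, 2124 is in that span).
Aug 10, 2124 → Aug 10, 2125: 365 days.
Aug 10, 2125 → Aug 10, 2126: 365 days.
Aug 10, 2126 → Sep 10, 2126: 31 days (August has 31).
Sep 10, 2126 → Oct 10, 2126: 30 days (September has 30).
Oct 10, 2126 → Nov 10, 2126: 31 days (October has 31).
Nov 10, 2126 → Dec 10, 2126: 30 days (November has 30).
Dec 10, 2126 → Jan 10, 2127: 31 days (December has 31).
Jan 10, 2127 → Feb 10, 2127: 31 days (January has 31).
Feb 10, 2127 → Feb 16, 2127: 6 days.
Total: 4938 days.

4938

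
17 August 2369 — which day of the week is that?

Doomsday rule: the anchor day for the 2300s is Wednesday. For year 69: 69÷12 = 5 r 9, and 9÷4 = 2, so 5+9+2 = 16.
Wednesday + 16 ≡ Friday — that's 2369's doomsday.
In August the doomsday date is Aug 8.
Aug 17 is 9 days after Aug 8; 9 mod 7 = 2, so Friday + 2 = Sunday.

Sunday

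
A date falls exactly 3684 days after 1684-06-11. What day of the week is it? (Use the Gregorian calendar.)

Jun 11, 1684 is a Sunday.
3684 mod 7 = 2, so 3684 days after a Sunday is Sunday + 2 = Tuesday.

Tuesday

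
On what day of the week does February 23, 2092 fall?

Doomsday rule: the anchor day for the 2000s is Tuesday. For year 92: 92÷12 = 7 r 8, and 8÷4 = 2, so 7+8+2 = 17.
Tuesday + 17 ≡ Friday — that's 2092's doomsday.
In February the doomsday date is Feb 29 (2092 is a leap year (divisible by 4)).
Feb 23 is 6 days before Feb 29; 6 mod 7 = 6, so Friday − 6 = Saturday.

Saturday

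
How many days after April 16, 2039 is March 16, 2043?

1430

Apr 16, 2039 → Apr 16, 2040: 366 days (Feb 29, 2040 is in that span).
Apr 16, 2040 → Apr 16, 2041: 365 days.
Apr 16, 2041 → Apr 16, 2042: 365 days.
Apr 16, 2042 → May 16, 2042: 30 days (April has 30).
May 16, 2042 → Jun 16, 2042: 31 days (May has 31).
Jun 16, 2042 → Jul 16, 2042: 30 days (June has 30).
Jul 16, 2042 → Aug 16, 2042: 31 days (July has 31).
Aug 16, 2042 → Sep 16, 2042: 31 days (August has 31).
Sep 16, 2042 → Oct 16, 2042: 30 days (September has 30).
Oct 16, 2042 → Nov 16, 2042: 31 days (October has 31).
Nov 16, 2042 → Dec 16, 2042: 30 days (November has 30).
Dec 16, 2042 → Jan 16, 2043: 31 days (December has 31).
Jan 16, 2043 → Feb 16, 2043: 31 days (January has 31).
Feb 16, 2043 → Mar 16, 2043: 28 days.
Total: 1430 days.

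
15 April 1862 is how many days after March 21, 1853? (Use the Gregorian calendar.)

Mar 21, 1853 → Mar 21, 1854: 365 days.
Mar 21, 1854 → Mar 21, 1855: 365 days.
Mar 21, 1855 → Mar 21, 1856: 366 days (Feb 29, 1856 is in that span).
Mar 21, 1856 → Mar 21, 1857: 365 days.
Mar 21, 1857 → Mar 21, 1858: 365 days.
Mar 21, 1858 → Mar 21, 1859: 365 days.
Mar 21, 1859 → Mar 21, 1860: 366 days (Feb 29, 1860 is in that span).
Mar 21, 1860 → Mar 21, 1861: 365 days.
Mar 21, 1861 → Apr 21, 1861: 31 days (March has 31).
Apr 21, 1861 → May 21, 1861: 30 days (April has 30).
May 21, 1861 → Jun 21, 1861: 31 days (May has 31).
Jun 21, 1861 → Jul 21, 1861: 30 days (June has 30).
Jul 21, 1861 → Aug 21, 1861: 31 days (July has 31).
Aug 21, 1861 → Sep 21, 1861: 31 days (August has 31).
Sep 21, 1861 → Oct 21, 1861: 30 days (September has 30).
Oct 21, 1861 → Nov 21, 1861: 31 days (October has 31).
Nov 21, 1861 → Dec 21, 1861: 30 days (November has 30).
Dec 21, 1861 → Jan 21, 1862: 31 days (December has 31).
Jan 21, 1862 → Feb 21, 1862: 31 days (January has 31).
Feb 21, 1862 → Mar 21, 1862: 28 days (February has 28).
Mar 21, 1862 → Apr 15, 1862: 25 days.
Total: 3312 days.

3312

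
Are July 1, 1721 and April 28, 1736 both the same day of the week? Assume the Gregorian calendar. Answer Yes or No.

From Jul 1, 1721 to Apr 28, 1736 is 5415 days.
5415 mod 7 = 4, so they are different weekdays.
(Jul 1, 1721 is a Tuesday; Apr 28, 1736 is a Saturday.)

No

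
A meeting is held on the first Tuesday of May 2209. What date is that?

May 2, 2209

May 1, 2209 is a Monday.
The first Tuesday is therefore May 2 (1 days later).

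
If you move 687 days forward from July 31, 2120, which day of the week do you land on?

First find the weekday of Jul 31, 2120. Doomsday rule: the anchor day for the 2100s is Sunday. For year 20: 20÷12 = 1 r 8, and 8÷4 = 2, so 1+8+2 = 11.
Sunday + 11 ≡ Thursday — that's 2120's doomsday.
In July the doomsday date is Jul 11.
Jul 31 is 20 days after Jul 11; 20 mod 7 = 6, so Thursday + 6 = Wednesday.
687 mod 7 = 1, so 687 days after a Wednesday is Wednesday + 1 = Thursday.

Thursday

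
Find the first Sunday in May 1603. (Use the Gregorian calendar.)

May 4, 1603

May 1, 1603 is a Thursday.
The first Sunday is therefore May 4 (3 days later).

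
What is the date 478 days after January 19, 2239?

+365 (one year) → Jan 19, 2240 (113 left).
Jan has 31 days: +13 → Feb 1, 2240 (100 left).
Feb has 29 days: +29 → Mar 1, 2240 (71 left).
Mar has 31 days: +31 → Apr 1, 2240 (40 left).
Apr has 30 days: +30 → May 1, 2240 (10 left).
+10 → May 11, 2240.

May 11, 2240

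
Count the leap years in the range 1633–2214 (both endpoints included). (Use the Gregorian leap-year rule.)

Multiples of 4 in [1633,2214]: 145.
Of those, multiples of 100: 6 (not leap unless ÷400).
Multiples of 400: 1.
Leap years = 145 − 6 + 1 = 140.

140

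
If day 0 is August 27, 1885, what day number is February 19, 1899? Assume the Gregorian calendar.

4924

Aug 27, 1885 → Aug 27, 1886: 365 days.
Aug 27, 1886 → Aug 27, 1887: 365 days.
Aug 27, 1887 → Aug 27, 1888: 366 days (Feb 29, 1888 is in that span).
Aug 27, 1888 → Aug 27, 1889: 365 days.
Aug 27, 1889 → Aug 27, 1890: 365 days.
Aug 27, 1890 → Aug 27, 1891: 365 days.
Aug 27, 1891 → Aug 27, 1892: 366 days (Feb 29, 1892 is in that span).
Aug 27, 1892 → Aug 27, 1893: 365 days.
Aug 27, 1893 → Aug 27, 1894: 365 days.
Aug 27, 1894 → Aug 27, 1895: 365 days.
Aug 27, 1895 → Aug 27, 1896: 366 days (Feb 29, 1896 is in that span).
Aug 27, 1896 → Aug 27, 1897: 365 days.
Aug 27, 1897 → Aug 27, 1898: 365 days.
Aug 27, 1898 → Sep 27, 1898: 31 days (August has 31).
Sep 27, 1898 → Oct 27, 1898: 30 days (September has 30).
Oct 27, 1898 → Nov 27, 1898: 31 days (October has 31).
Nov 27, 1898 → Dec 27, 1898: 30 days (November has 30).
Dec 27, 1898 → Jan 27, 1899: 31 days (December has 31).
Jan 27, 1899 → Feb 19, 1899: 23 days.
Total: 4924 days.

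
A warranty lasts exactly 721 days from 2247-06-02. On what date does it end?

May 23, 2249

+366 (one year; includes Feb 29, 2248) → Jun 2, 2248 (355 left).
Jun has 30 days: +29 → Jul 1, 2248 (326 left).
Jul has 31 days: +31 → Aug 1, 2248 (295 left).
Aug has 31 days: +31 → Sep 1, 2248 (264 left).
Sep has 30 days: +30 → Oct 1, 2248 (234 left).
Oct has 31 days: +31 → Nov 1, 2248 (203 left).
Nov has 30 days: +30 → Dec 1, 2248 (173 left).
Dec has 31 days: +31 → Jan 1, 2249 (142 left).
Jan has 31 days: +31 → Feb 1, 2249 (111 left).
Feb has 28 days: +28 → Mar 1, 2249 (83 left).
Mar has 31 days: +31 → Apr 1, 2249 (52 left).
Apr has 30 days: +30 → May 1, 2249 (22 left).
+22 → May 23, 2249.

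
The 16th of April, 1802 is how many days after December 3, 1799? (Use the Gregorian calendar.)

Dec 3, 1799 → Dec 3, 1800: 365 days.
Dec 3, 1800 → Dec 3, 1801: 365 days.
Dec 3, 1801 → Jan 3, 1802: 31 days (December has 31).
Jan 3, 1802 → Feb 3, 1802: 31 days (January has 31).
Feb 3, 1802 → Mar 3, 1802: 28 days (February has 28).
Mar 3, 1802 → Apr 3, 1802: 31 days (March has 31).
Apr 3, 1802 → Apr 16, 1802: 13 days.
Total: 864 days.

864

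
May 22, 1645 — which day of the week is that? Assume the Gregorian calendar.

Monday

Doomsday rule: the anchor day for the 1600s is Tuesday. For year 45: 45÷12 = 3 r 9, and 9÷4 = 2, so 3+9+2 = 14.
Tuesday + 14 ≡ Tuesday — that's 1645's doomsday.
In May the doomsday date is May 9.
May 22 is 13 days after May 9; 13 mod 7 = 6, so Tuesday + 6 = Monday.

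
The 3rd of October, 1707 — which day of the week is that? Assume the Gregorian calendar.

Monday

Doomsday rule: the anchor day for the 1700s is Sunday. For year 07: 7÷12 = 0 r 7, and 7÷4 = 1, so 0+7+1 = 8.
Sunday + 8 ≡ Monday — that's 1707's doomsday.
In October the doomsday date is Oct 10.
Oct 3 is 7 days before Oct 10; 7 mod 7 = 0, so Monday − 0 = Monday.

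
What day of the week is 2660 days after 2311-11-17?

Nov 17, 2311 is a Friday.
2660 mod 7 = 0, so 2660 days after a Friday is Friday + 0 = Friday.

Friday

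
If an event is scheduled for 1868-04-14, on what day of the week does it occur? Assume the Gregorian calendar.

Tuesday

Doomsday rule: the anchor day for the 1800s is Friday. For year 68: 68÷12 = 5 r 8, and 8÷4 = 2, so 5+8+2 = 15.
Friday + 15 ≡ Saturday — that's 1868's doomsday.
In April the doomsday date is Apr 4.
Apr 14 is 10 days after Apr 4; 10 mod 7 = 3, so Saturday + 3 = Tuesday.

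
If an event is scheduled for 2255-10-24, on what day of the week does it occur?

Wednesday

Doomsday rule: the anchor day for the 2200s is Friday. For year 55: 55÷12 = 4 r 7, and 7÷4 = 1, so 4+7+1 = 12.
Friday + 12 ≡ Wednesday — that's 2255's doomsday.
In October the doomsday date is Oct 10.
Oct 24 is 14 days after Oct 10; 14 mod 7 = 0, so Wednesday + 0 = Wednesday.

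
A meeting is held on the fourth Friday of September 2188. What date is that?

September 26, 2188

September 1, 2188 is a Monday.
The first Friday is therefore September 5 (4 days later).
The fourth Friday is 5 + 3×7 = September 26.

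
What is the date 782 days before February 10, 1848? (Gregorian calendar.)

December 20, 1845

−365 (one year) → Feb 10, 1847 (417 left).
−365 (one year) → Feb 10, 1846 (52 left).
−10 → Jan 31, 1846 (end of Jan, 31 days; 42 left).
−31 → Dec 31, 1845 (end of Dec, 31 days; 11 left).
−11 → Dec 20, 1845.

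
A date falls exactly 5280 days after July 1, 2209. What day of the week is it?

Monday

Jul 1, 2209 is a Saturday.
5280 mod 7 = 2, so 5280 days after a Saturday is Saturday + 2 = Monday.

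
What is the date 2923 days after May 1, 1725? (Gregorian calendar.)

May 2, 1733

+365 (one year) → May 1, 1726 (2558 left).
+365 (one year) → May 1, 1727 (2193 left).
+366 (one year; includes Feb 29, 1728) → May 1, 1728 (1827 left).
+365 (one year) → May 1, 1729 (1462 left).
+365 (one year) → May 1, 1730 (1097 left).
+365 (one year) → May 1, 1731 (732 left).
+366 (one year; includes Feb 29, 1732) → May 1, 1732 (366 left).
May has 31 days: +31 → Jun 1, 1732 (335 left).
Jun has 30 days: +30 → Jul 1, 1732 (305 left).
Jul has 31 days: +31 → Aug 1, 1732 (274 left).
Aug has 31 days: +31 → Sep 1, 1732 (243 left).
Sep has 30 days: +30 → Oct 1, 1732 (213 left).
Oct has 31 days: +31 → Nov 1, 1732 (182 left).
Nov has 30 days: +30 → Dec 1, 1732 (152 left).
Dec has 31 days: +31 → Jan 1, 1733 (121 left).
Jan has 31 days: +31 → Feb 1, 1733 (90 left).
Feb has 28 days: +28 → Mar 1, 1733 (62 left).
Mar has 31 days: +31 → Apr 1, 1733 (31 left).
Apr has 30 days: +30 → May 1, 1733 (1 left).
+1 → May 2, 1733.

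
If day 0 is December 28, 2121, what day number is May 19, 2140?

6717

Dec 28, 2121 → Dec 28, 2122: 365 days.
Dec 28, 2122 → Dec 28, 2123: 365 days.
Dec 28, 2123 → Dec 28, 2124: 366 days (Feb 29, 2124 is in that span).
Dec 28, 2124 → Dec 28, 2125: 365 days.
Dec 28, 2125 → Dec 28, 2126: 365 days.
Dec 28, 2126 → Dec 28, 2127: 365 days.
Dec 28, 2127 → Dec 28, 2128: 366 days (Feb 29, 2128 is in that span).
Dec 28, 2128 → Dec 28, 2129: 365 days.
Dec 28, 2129 → Dec 28, 2130: 365 days.
Dec 28, 2130 → Dec 28, 2131: 365 days.
Dec 28, 2131 → Dec 28, 2132: 366 days (Feb 29, 2132 is in that span).
Dec 28, 2132 → Dec 28, 2133: 365 days.
Dec 28, 2133 → Dec 28, 2134: 365 days.
Dec 28, 2134 → Dec 28, 2135: 365 days.
Dec 28, 2135 → Dec 28, 2136: 366 days (Feb 29, 2136 is in that span).
Dec 28, 2136 → Dec 28, 2137: 365 days.
Dec 28, 2137 → Dec 28, 2138: 365 days.
Dec 28, 2138 → Dec 28, 2139: 365 days.
Dec 28, 2139 → Jan 28, 2140: 31 days (December has 31).
Jan 28, 2140 → Feb 28, 2140: 31 days (January has 31).
Feb 28, 2140 → Mar 28, 2140: 29 days (February has 29).
Mar 28, 2140 → Apr 28, 2140: 31 days (March has 31).
Apr 28, 2140 → May 19, 2140: 21 days.
Total: 6717 days.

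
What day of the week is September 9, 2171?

Doomsday rule: the anchor day for the 2100s is Sunday. For year 71: 71÷12 = 5 r 11, and 11÷4 = 2, so 5+11+2 = 18.
Sunday + 18 ≡ Thursday — that's 2171's doomsday.
In September the doomsday date is Sep 5.
Sep 9 is 4 days after Sep 5; 4 mod 7 = 4, so Thursday + 4 = Monday.

Monday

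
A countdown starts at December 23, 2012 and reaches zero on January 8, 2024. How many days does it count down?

4033

Dec 23, 2012 → Dec 23, 2013: 365 days.
Dec 23, 2013 → Dec 23, 2014: 365 days.
Dec 23, 2014 → Dec 23, 2015: 365 days.
Dec 23, 2015 → Dec 23, 2016: 366 days (Feb 29, 2016 is in that span).
Dec 23, 2016 → Dec 23, 2017: 365 days.
Dec 23, 2017 → Dec 23, 2018: 365 days.
Dec 23, 2018 → Dec 23, 2019: 365 days.
Dec 23, 2019 → Dec 23, 2020: 366 days (Feb 29, 2020 is in that span).
Dec 23, 2020 → Dec 23, 2021: 365 days.
Dec 23, 2021 → Dec 23, 2022: 365 days.
Dec 23, 2022 → Jan 23, 2023: 31 days (December has 31).
Jan 23, 2023 → Feb 23, 2023: 31 days (January has 31).
Feb 23, 2023 → Mar 23, 2023: 28 days (February has 28).
Mar 23, 2023 → Apr 23, 2023: 31 days (March has 31).
Apr 23, 2023 → May 23, 2023: 30 days (April has 30).
May 23, 2023 → Jun 23, 2023: 31 days (May has 31).
Jun 23, 2023 → Jul 23, 2023: 30 days (June has 30).
Jul 23, 2023 → Aug 23, 2023: 31 days (July has 31).
Aug 23, 2023 → Sep 23, 2023: 31 days (August has 31).
Sep 23, 2023 → Oct 23, 2023: 30 days (September has 30).
Oct 23, 2023 → Nov 23, 2023: 31 days (October has 31).
Nov 23, 2023 → Dec 23, 2023: 30 days (November has 30).
Dec 23, 2023 → Jan 8, 2024: 16 days.
Total: 4033 days.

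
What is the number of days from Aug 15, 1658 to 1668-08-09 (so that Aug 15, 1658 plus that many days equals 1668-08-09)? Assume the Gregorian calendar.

3647

Aug 15, 1658 → Aug 15, 1659: 365 days.
Aug 15, 1659 → Aug 15, 1660: 366 days (Feb 29, 1660 is in that span).
Aug 15, 1660 → Aug 15, 1661: 365 days.
Aug 15, 1661 → Aug 15, 1662: 365 days.
Aug 15, 1662 → Aug 15, 1663: 365 days.
Aug 15, 1663 → Aug 15, 1664: 366 days (Feb 29, 1664 is in that span).
Aug 15, 1664 → Aug 15, 1665: 365 days.
Aug 15, 1665 → Aug 15, 1666: 365 days.
Aug 15, 1666 → Aug 15, 1667: 365 days.
Aug 15, 1667 → Sep 15, 1667: 31 days (August has 31).
Sep 15, 1667 → Oct 15, 1667: 30 days (September has 30).
Oct 15, 1667 → Nov 15, 1667: 31 days (October has 31).
Nov 15, 1667 → Dec 15, 1667: 30 days (November has 30).
Dec 15, 1667 → Jan 15, 1668: 31 days (December has 31).
Jan 15, 1668 → Feb 15, 1668: 31 days (January has 31).
Feb 15, 1668 → Mar 15, 1668: 29 days (February has 29).
Mar 15, 1668 → Apr 15, 1668: 31 days (March has 31).
Apr 15, 1668 → May 15, 1668: 30 days (April has 30).
May 15, 1668 → Jun 15, 1668: 31 days (May has 31).
Jun 15, 1668 → Jul 15, 1668: 30 days (June has 30).
Jul 15, 1668 → Aug 9, 1668: 25 days.
Total: 3647 days.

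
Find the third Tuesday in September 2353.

September 1, 2353 is a Tuesday.
The first Tuesday is therefore September 1 (same day).
The third Tuesday is 1 + 2×7 = September 15.

September 15, 2353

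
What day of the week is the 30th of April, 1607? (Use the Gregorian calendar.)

Doomsday rule: the anchor day for the 1600s is Tuesday. For year 07: 7÷12 = 0 r 7, and 7÷4 = 1, so 0+7+1 = 8.
Tuesday + 8 ≡ Wednesday — that's 1607's doomsday.
In April the doomsday date is Apr 4.
Apr 30 is 26 days after Apr 4; 26 mod 7 = 5, so Wednesday + 5 = Monday.

Monday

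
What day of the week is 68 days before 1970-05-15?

Sunday

First find the weekday of May 15, 1970. Doomsday rule: the anchor day for the 1900s is Wednesday. For year 70: 70÷12 = 5 r 10, and 10÷4 = 2, so 5+10+2 = 17.
Wednesday + 17 ≡ Saturday — that's 1970's doomsday.
In May the doomsday date is May 9.
May 15 is 6 days after May 9; 6 mod 7 = 6, so Saturday + 6 = Friday.
68 mod 7 = 5, so 68 days before a Friday is Friday − 5 = Sunday.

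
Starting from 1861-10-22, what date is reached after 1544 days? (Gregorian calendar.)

+365 (one year) → Oct 22, 1862 (1179 left).
+365 (one year) → Oct 22, 1863 (814 left).
+366 (one year; includes Feb 29, 1864) → Oct 22, 1864 (448 left).
+365 (one year) → Oct 22, 1865 (83 left).
Oct has 31 days: +10 → Nov 1, 1865 (73 left).
Nov has 30 days: +30 → Dec 1, 1865 (43 left).
Dec has 31 days: +31 → Jan 1, 1866 (12 left).
+12 → Jan 13, 1866.

January 13, 1866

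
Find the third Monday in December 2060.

December 1, 2060 is a Wednesday.
The first Monday is therefore December 6 (5 days later).
The third Monday is 6 + 2×7 = December 20.

December 20, 2060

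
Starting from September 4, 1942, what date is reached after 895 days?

February 15, 1945

+365 (one year) → Sep 4, 1943 (530 left).
+366 (one year; includes Feb 29, 1944) → Sep 4, 1944 (164 left).
Sep has 30 days: +27 → Oct 1, 1944 (137 left).
Oct has 31 days: +31 → Nov 1, 1944 (106 left).
Nov has 30 days: +30 → Dec 1, 1944 (76 left).
Dec has 31 days: +31 → Jan 1, 1945 (45 left).
Jan has 31 days: +31 → Feb 1, 1945 (14 left).
+14 → Feb 15, 1945.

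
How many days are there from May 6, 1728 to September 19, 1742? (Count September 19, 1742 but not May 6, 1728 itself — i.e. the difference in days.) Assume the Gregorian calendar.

5249

May 6, 1728 → May 6, 1729: 365 days.
May 6, 1729 → May 6, 1730: 365 days.
May 6, 1730 → May 6, 1731: 365 days.
May 6, 1731 → May 6, 1732: 366 days (Feb 29, 1732 is in that span).
May 6, 1732 → May 6, 1733: 365 days.
May 6, 1733 → May 6, 1734: 365 days.
May 6, 1734 → May 6, 1735: 365 days.
May 6, 1735 → May 6, 1736: 366 days (Feb 29, 1736 is in that span).
May 6, 1736 → May 6, 1737: 365 days.
May 6, 1737 → May 6, 1738: 365 days.
May 6, 1738 → May 6, 1739: 365 days.
May 6, 1739 → May 6, 1740: 366 days (Feb 29, 1740 is in that span).
May 6, 1740 → May 6, 1741: 365 days.
May 6, 1741 → May 6, 1742: 365 days.
May 6, 1742 → Jun 6, 1742: 31 days (May has 31).
Jun 6, 1742 → Jul 6, 1742: 30 days (June has 30).
Jul 6, 1742 → Aug 6, 1742: 31 days (July has 31).
Aug 6, 1742 → Sep 6, 1742: 31 days (August has 31).
Sep 6, 1742 → Sep 19, 1742: 13 days.
Total: 5249 days.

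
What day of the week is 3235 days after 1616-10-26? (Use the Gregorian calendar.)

Thursday

First find the weekday of Oct 26, 1616. Doomsday rule: the anchor day for the 1600s is Tuesday. For year 16: 16÷12 = 1 r 4, and 4÷4 = 1, so 1+4+1 = 6.
Tuesday + 6 ≡ Monday — that's 1616's doomsday.
In October the doomsday date is Oct 10.
Oct 26 is 16 days after Oct 10; 16 mod 7 = 2, so Monday + 2 = Wednesday.
3235 mod 7 = 1, so 3235 days after a Wednesday is Wednesday + 1 = Thursday.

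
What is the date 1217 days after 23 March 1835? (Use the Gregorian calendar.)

+366 (one year; includes Feb 29, 1836) → Mar 23, 1836 (851 left).
+365 (one year) → Mar 23, 1837 (486 left).
+365 (one year) → Mar 23, 1838 (121 left).
Mar has 31 days: +9 → Apr 1, 1838 (112 left).
Apr has 30 days: +30 → May 1, 1838 (82 left).
May has 31 days: +31 → Jun 1, 1838 (51 left).
Jun has 30 days: +30 → Jul 1, 1838 (21 left).
+21 → Jul 22, 1838.

July 22, 1838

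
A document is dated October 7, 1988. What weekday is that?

Doomsday rule: the anchor day for the 1900s is Wednesday. For year 88: 88÷12 = 7 r 4, and 4÷4 = 1, so 7+4+1 = 12.
Wednesday + 12 ≡ Monday — that's 1988's doomsday.
In October the doomsday date is Oct 10.
Oct 7 is 3 days before Oct 10; 3 mod 7 = 3, so Monday − 3 = Friday.

Friday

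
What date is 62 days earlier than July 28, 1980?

−28 → Jun 30, 1980 (end of Jun, 30 days; 34 left).
−30 → May 31, 1980 (end of May, 31 days; 4 left).
−4 → May 27, 1980.

May 27, 1980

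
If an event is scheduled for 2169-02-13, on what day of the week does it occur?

Doomsday rule: the anchor day for the 2100s is Sunday. For year 69: 69÷12 = 5 r 9, and 9÷4 = 2, so 5+9+2 = 16.
Sunday + 16 ≡ Tuesday — that's 2169's doomsday.
In February the doomsday date is Feb 28 (2169 is not a leap year).
Feb 13 is 15 days before Feb 28; 15 mod 7 = 1, so Tuesday − 1 = Monday.

Monday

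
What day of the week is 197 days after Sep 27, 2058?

Saturday

Sep 27, 2058 is a Friday.
197 mod 7 = 1, so 197 days after a Friday is Friday + 1 = Saturday.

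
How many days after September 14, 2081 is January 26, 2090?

Sep 14, 2081 → Sep 14, 2082: 365 days.
Sep 14, 2082 → Sep 14, 2083: 365 days.
Sep 14, 2083 → Sep 14, 2084: 366 days (Feb 29, 2084 is in that span).
Sep 14, 2084 → Sep 14, 2085: 365 days.
Sep 14, 2085 → Sep 14, 2086: 365 days.
Sep 14, 2086 → Sep 14, 2087: 365 days.
Sep 14, 2087 → Sep 14, 2088: 366 days (Feb 29, 2088 is in that span).
Sep 14, 2088 → Sep 14, 2089: 365 days.
Sep 14, 2089 → Oct 14, 2089: 30 days (September has 30).
Oct 14, 2089 → Nov 14, 2089: 31 days (October has 31).
Nov 14, 2089 → Dec 14, 2089: 30 days (November has 30).
Dec 14, 2089 → Jan 14, 2090: 31 days (December has 31).
Jan 14, 2090 → Jan 26, 2090: 12 days.
Total: 3056 days.

3056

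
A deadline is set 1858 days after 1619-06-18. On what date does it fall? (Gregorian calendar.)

July 19, 1624

+366 (one year; includes Feb 29, 1620) → Jun 18, 1620 (1492 left).
+365 (one year) → Jun 18, 1621 (1127 left).
+365 (one year) → Jun 18, 1622 (762 left).
+365 (one year) → Jun 18, 1623 (397 left).
Jun has 30 days: +13 → Jul 1, 1623 (384 left).
Jul has 31 days: +31 → Aug 1, 1623 (353 left).
Aug has 31 days: +31 → Sep 1, 1623 (322 left).
Sep has 30 days: +30 → Oct 1, 1623 (292 left).
Oct has 31 days: +31 → Nov 1, 1623 (261 left).
Nov has 30 days: +30 → Dec 1, 1623 (231 left).
Dec has 31 days: +31 → Jan 1, 1624 (200 left).
Jan has 31 days: +31 → Feb 1, 1624 (169 left).
Feb has 29 days: +29 → Mar 1, 1624 (140 left).
Mar has 31 days: +31 → Apr 1, 1624 (109 left).
Apr has 30 days: +30 → May 1, 1624 (79 left).
May has 31 days: +31 → Jun 1, 1624 (48 left).
Jun has 30 days: +30 → Jul 1, 1624 (18 left).
+18 → Jul 19, 1624.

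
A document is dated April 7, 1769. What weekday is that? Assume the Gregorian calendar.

Doomsday rule: the anchor day for the 1700s is Sunday. For year 69: 69÷12 = 5 r 9, and 9÷4 = 2, so 5+9+2 = 16.
Sunday + 16 ≡ Tuesday — that's 1769's doomsday.
In April the doomsday date is Apr 4.
Apr 7 is 3 days after Apr 4; 3 mod 7 = 3, so Tuesday + 3 = Friday.

Friday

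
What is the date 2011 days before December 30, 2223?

−365 (one year) → Dec 30, 2222 (1646 left).
−365 (one year) → Dec 30, 2221 (1281 left).
−365 (one year) → Dec 30, 2220 (916 left).
−366 (one year; includes Feb 29, 2220) → Dec 30, 2219 (550 left).
−365 (one year) → Dec 30, 2218 (185 left).
−30 → Nov 30, 2218 (end of Nov, 30 days; 155 left).
−30 → Oct 31, 2218 (end of Oct, 31 days; 125 left).
−31 → Sep 30, 2218 (end of Sep, 30 days; 94 left).
−30 → Aug 31, 2218 (end of Aug, 31 days; 64 left).
−31 → Jul 31, 2218 (end of Jul, 31 days; 33 left).
−31 → Jun 30, 2218 (end of Jun, 30 days; 2 left).
−2 → Jun 28, 2218.

June 28, 2218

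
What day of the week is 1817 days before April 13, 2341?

Wednesday

First find the weekday of Apr 13, 2341. Doomsday rule: the anchor day for the 2300s is Wednesday. For year 41: 41÷12 = 3 r 5, and 5÷4 = 1, so 3+5+1 = 9.
Wednesday + 9 ≡ Friday — that's 2341's doomsday.
In April the doomsday date is Apr 4.
Apr 13 is 9 days after Apr 4; 9 mod 7 = 2, so Friday + 2 = Sunday.
1817 mod 7 = 4, so 1817 days before a Sunday is Sunday − 4 = Wednesday.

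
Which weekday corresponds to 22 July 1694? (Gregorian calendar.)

Thursday

Doomsday rule: the anchor day for the 1600s is Tuesday. For year 94: 94÷12 = 7 r 10, and 10÷4 = 2, so 7+10+2 = 19.
Tuesday + 19 ≡ Sunday — that's 1694's doomsday.
In July the doomsday date is Jul 11.
Jul 22 is 11 days after Jul 11; 11 mod 7 = 4, so Sunday + 4 = Thursday.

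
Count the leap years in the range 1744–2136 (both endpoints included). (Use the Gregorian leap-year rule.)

96

Multiples of 4 in [1744,2136]: 99.
Of those, multiples of 100: 4 (not leap unless ÷400).
Multiples of 400: 1.
Leap years = 99 − 4 + 1 = 96.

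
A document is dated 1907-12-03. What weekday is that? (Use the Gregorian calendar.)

Tuesday

Doomsday rule: the anchor day for the 1900s is Wednesday. For year 07: 7÷12 = 0 r 7, and 7÷4 = 1, so 0+7+1 = 8.
Wednesday + 8 ≡ Thursday — that's 1907's doomsday.
In December the doomsday date is Dec 12.
Dec 3 is 9 days before Dec 12; 9 mod 7 = 2, so Thursday − 2 = Tuesday.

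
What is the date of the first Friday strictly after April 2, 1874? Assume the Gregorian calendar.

Apr 2, 1874 is a Thursday.
From Thursday to the next Friday is 1 day.
Apr 2, 1874 + 1 = Apr 3, 1874.

April 3, 1874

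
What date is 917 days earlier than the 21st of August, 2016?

February 16, 2014

−366 (one year; includes Feb 29, 2016) → Aug 21, 2015 (551 left).
−365 (one year) → Aug 21, 2014 (186 left).
−21 → Jul 31, 2014 (end of Jul, 31 days; 165 left).
−31 → Jun 30, 2014 (end of Jun, 30 days; 134 left).
−30 → May 31, 2014 (end of May, 31 days; 104 left).
−31 → Apr 30, 2014 (end of Apr, 30 days; 73 left).
−30 → Mar 31, 2014 (end of Mar, 31 days; 43 left).
−31 → Feb 28, 2014 (end of Feb, 28 days; 12 left).
−12 → Feb 16, 2014.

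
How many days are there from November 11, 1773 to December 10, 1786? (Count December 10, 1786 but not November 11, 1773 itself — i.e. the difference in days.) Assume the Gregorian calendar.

4777

Nov 11, 1773 → Nov 11, 1774: 365 days.
Nov 11, 1774 → Nov 11, 1775: 365 days.
Nov 11, 1775 → Nov 11, 1776: 366 days (Feb 29, 1776 is in that span).
Nov 11, 1776 → Nov 11, 1777: 365 days.
Nov 11, 1777 → Nov 11, 1778: 365 days.
Nov 11, 1778 → Nov 11, 1779: 365 days.
Nov 11, 1779 → Nov 11, 1780: 366 days (Feb 29, 1780 is in that span).
Nov 11, 1780 → Nov 11, 1781: 365 days.
Nov 11, 1781 → Nov 11, 1782: 365 days.
Nov 11, 1782 → Nov 11, 1783: 365 days.
Nov 11, 1783 → Nov 11, 1784: 366 days (Feb 29, 1784 is in that span).
Nov 11, 1784 → Nov 11, 1785: 365 days.
Nov 11, 1785 → Dec 11, 1785: 30 days (November has 30).
Dec 11, 1785 → Jan 11, 1786: 31 days (December has 31).
Jan 11, 1786 → Feb 11, 1786: 31 days (January has 31).
Feb 11, 1786 → Mar 11, 1786: 28 days (February has 28).
Mar 11, 1786 → Apr 11, 1786: 31 days (March has 31).
Apr 11, 1786 → May 11, 1786: 30 days (April has 30).
May 11, 1786 → Jun 11, 1786: 31 days (May has 31).
Jun 11, 1786 → Jul 11, 1786: 30 days (June has 30).
Jul 11, 1786 → Aug 11, 1786: 31 days (July has 31).
Aug 11, 1786 → Sep 11, 1786: 31 days (August has 31).
Sep 11, 1786 → Oct 11, 1786: 30 days (September has 30).
Oct 11, 1786 → Nov 11, 1786: 31 days (October has 31).
Nov 11, 1786 → Dec 10, 1786: 29 days.
Total: 4777 days.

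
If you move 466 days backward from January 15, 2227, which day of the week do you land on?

First find the weekday of Jan 15, 2227. Doomsday rule: the anchor day for the 2200s is Friday. For year 27: 27÷12 = 2 r 3, and 3÷4 = 0, so 2+3+0 = 5.
Friday + 5 ≡ Wednesday — that's 2227's doomsday.
In January the doomsday date is Jan 3 (2227 is not a leap year).
Jan 15 is 12 days after Jan 3; 12 mod 7 = 5, so Wednesday + 5 = Monday.
466 mod 7 = 4, so 466 days before a Monday is Monday − 4 = Thursday.

Thursday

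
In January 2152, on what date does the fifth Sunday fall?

January 1, 2152 is a Saturday.
The first Sunday is therefore January 2 (1 days later).
The fifth Sunday is 2 + 4×7 = January 30.

January 30, 2152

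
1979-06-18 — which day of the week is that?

Monday

Doomsday rule: the anchor day for the 1900s is Wednesday. For year 79: 79÷12 = 6 r 7, and 7÷4 = 1, so 6+7+1 = 14.
Wednesday + 14 ≡ Wednesday — that's 1979's doomsday.
In June the doomsday date is Jun 6.
Jun 18 is 12 days after Jun 6; 12 mod 7 = 5, so Wednesday + 5 = Monday.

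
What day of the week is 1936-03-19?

January 1, 1936 is a Wednesday.
Jan 1, 1936 → Feb 1, 1936: 31 days (January has 31).
Feb 1, 1936 → Mar 1, 1936: 29 days (February has 29).
Mar 1, 1936 → Mar 19, 1936: 18 days.
Total: 78 days.
78 mod 7 = 1, so Wednesday + 1 = Thursday.

Thursday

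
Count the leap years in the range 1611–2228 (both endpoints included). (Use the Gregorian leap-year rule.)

150

Multiples of 4 in [1611,2228]: 155.
Of those, multiples of 100: 6 (not leap unless ÷400).
Multiples of 400: 1.
Leap years = 155 − 6 + 1 = 150.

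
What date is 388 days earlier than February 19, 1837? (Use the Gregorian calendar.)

−19 → Jan 31, 1837 (end of Jan, 31 days; 369 left).
−31 → Dec 31, 1836 (end of Dec, 31 days; 338 left).
−31 → Nov 30, 1836 (end of Nov, 30 days; 307 left).
−30 → Oct 31, 1836 (end of Oct, 31 days; 277 left).
−31 → Sep 30, 1836 (end of Sep, 30 days; 246 left).
−30 → Aug 31, 1836 (end of Aug, 31 days; 216 left).
−31 → Jul 31, 1836 (end of Jul, 31 days; 185 left).
−31 → Jun 30, 1836 (end of Jun, 30 days; 154 left).
−30 → May 31, 1836 (end of May, 31 days; 124 left).
−31 → Apr 30, 1836 (end of Apr, 30 days; 93 left).
−30 → Mar 31, 1836 (end of Mar, 31 days; 63 left).
−31 → Feb 29, 1836 (end of Feb, 29 days; 32 left).
−29 → Jan 31, 1836 (end of Jan, 31 days; 3 left).
−3 → Jan 28, 1836.

January 28, 1836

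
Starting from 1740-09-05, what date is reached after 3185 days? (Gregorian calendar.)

+365 (one year) → Sep 5, 1741 (2820 left).
+365 (one year) → Sep 5, 1742 (2455 left).
+365 (one year) → Sep 5, 1743 (2090 left).
+366 (one year; includes Feb 29, 1744) → Sep 5, 1744 (1724 left).
+365 (one year) → Sep 5, 1745 (1359 left).
+365 (one year) → Sep 5, 1746 (994 left).
+365 (one year) → Sep 5, 1747 (629 left).
+366 (one year; includes Feb 29, 1748) → Sep 5, 1748 (263 left).
Sep has 30 days: +26 → Oct 1, 1748 (237 left).
Oct has 31 days: +31 → Nov 1, 1748 (206 left).
Nov has 30 days: +30 → Dec 1, 1748 (176 left).
Dec has 31 days: +31 → Jan 1, 1749 (145 left).
Jan has 31 days: +31 → Feb 1, 1749 (114 left).
Feb has 28 days: +28 → Mar 1, 1749 (86 left).
Mar has 31 days: +31 → Apr 1, 1749 (55 left).
Apr has 30 days: +30 → May 1, 1749 (25 left).
+25 → May 26, 1749.

May 26, 1749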